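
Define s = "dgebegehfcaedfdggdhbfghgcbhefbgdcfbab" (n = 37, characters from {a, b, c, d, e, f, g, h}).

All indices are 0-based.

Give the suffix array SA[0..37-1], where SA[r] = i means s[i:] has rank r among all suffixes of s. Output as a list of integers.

rank→(start, suffix):
  0 → (35, 'ab')
  1 → (10, 'aedfdggdhbfghgcbhefbgdcfbab')
  2 → (36, 'b')
  3 → (34, 'bab')
  4 → (3, 'begehfcaedfdggdhbfghgcbhefbgdcfbab')
  5 → (19, 'bfghgcbhefbgdcfbab')
  6 → (29, 'bgdcfbab')
  7 → (25, 'bhefbgdcfbab')
  8 → (9, 'caedfdggdhbfghgcbhefbgdcfbab')
  9 → (24, 'cbhefbgdcfbab')
  10 → (32, 'cfbab')
  11 → (31, 'dcfbab')
  12 → (12, 'dfdggdhbfghgcbhefbgdcfbab')
  13 → (0, 'dgebegehfcaedfdggdhbfghgcbhefbgdcfbab')
  14 → (14, 'dggdhbfghgcbhefbgdcfbab')
  15 → (17, 'dhbfghgcbhefbgdcfbab')
  16 → (2, 'ebegehfcaedfdggdhbfghgcbhefbgdcfbab')
  17 → (11, 'edfdggdhbfghgcbhefbgdcfbab')
  18 → (27, 'efbgdcfbab')
  19 → (4, 'egehfcaedfdggdhbfghgcbhefbgdcfbab')
  20 → (6, 'ehfcaedfdggdhbfghgcbhefbgdcfbab')
  21 → (33, 'fbab')
  22 → (28, 'fbgdcfbab')
  23 → (8, 'fcaedfdggdhbfghgcbhefbgdcfbab')
  24 → (13, 'fdggdhbfghgcbhefbgdcfbab')
  25 → (20, 'fghgcbhefbgdcfbab')
  26 → (23, 'gcbhefbgdcfbab')
  27 → (30, 'gdcfbab')
  28 → (16, 'gdhbfghgcbhefbgdcfbab')
  29 → (1, 'gebegehfcaedfdggdhbfghgcbhefbgdcfbab')
  30 → (5, 'gehfcaedfdggdhbfghgcbhefbgdcfbab')
  31 → (15, 'ggdhbfghgcbhefbgdcfbab')
  32 → (21, 'ghgcbhefbgdcfbab')
  33 → (18, 'hbfghgcbhefbgdcfbab')
  34 → (26, 'hefbgdcfbab')
  35 → (7, 'hfcaedfdggdhbfghgcbhefbgdcfbab')
  36 → (22, 'hgcbhefbgdcfbab')

[35, 10, 36, 34, 3, 19, 29, 25, 9, 24, 32, 31, 12, 0, 14, 17, 2, 11, 27, 4, 6, 33, 28, 8, 13, 20, 23, 30, 16, 1, 5, 15, 21, 18, 26, 7, 22]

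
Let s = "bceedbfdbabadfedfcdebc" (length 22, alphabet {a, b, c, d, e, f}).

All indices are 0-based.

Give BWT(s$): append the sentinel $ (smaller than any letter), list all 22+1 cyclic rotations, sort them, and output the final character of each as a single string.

rank  rotation                 last
    0  $bceedbfdbabadfedfcdebc  c
    1  abadfedfcdebc$bceedbfdb  b
    2  adfedfcdebc$bceedbfdbab  b
    3  babadfedfcdebc$bceedbfd  d
    4  badfedfcdebc$bceedbfdba  a
    5  bc$bceedbfdbabadfedfcde  e
    6  bceedbfdbabadfedfcdebc$  $
    7  bfdbabadfedfcdebc$bceed  d
    8  c$bceedbfdbabadfedfcdeb  b
    9  cdebc$bceedbfdbabadfedf  f
   10  ceedbfdbabadfedfcdebc$b  b
   11  dbabadfedfcdebc$bceedbf  f
   12  dbfdbabadfedfcdebc$bcee  e
   13  debc$bceedbfdbabadfedfc  c
   14  dfcdebc$bceedbfdbabadfe  e
   15  dfedfcdebc$bceedbfdbaba  a
   16  ebc$bceedbfdbabadfedfcd  d
   17  edbfdbabadfedfcdebc$bce  e
   18  edfcdebc$bceedbfdbabadf  f
   19  eedbfdbabadfedfcdebc$bc  c
   20  fcdebc$bceedbfdbabadfed  d
   21  fdbabadfedfcdebc$bceedb  b
   22  fedfcdebc$bceedbfdbabad  d

cbbdae$dbfbfeceadefcdbd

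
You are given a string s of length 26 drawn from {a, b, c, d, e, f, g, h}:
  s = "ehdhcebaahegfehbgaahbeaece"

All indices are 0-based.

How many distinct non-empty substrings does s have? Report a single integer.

327

rank | idx | suffix
   0 |  17 | aahbeaece
   1 |   7 | aahegfehbgaahbeaece
   2 |  22 | aece
   3 |  18 | ahbeaece
   4 |   8 | ahegfehbgaahbeaece
   5 |   6 | baahegfehbgaahbeaece
   6 |  20 | beaece
   7 |  15 | bgaahbeaece
   8 |  24 | ce
   9 |   4 | cebaahegfehbgaahbeaece
  10 |   2 | dhcebaahegfehbgaahbeaece
  11 |  25 | e
  12 |  21 | eaece
  13 |   5 | ebaahegfehbgaahbeaece
  14 |  23 | ece
  15 |  10 | egfehbgaahbeaece
  16 |  13 | ehbgaahbeaece
  17 |   0 | ehdhcebaahegfehbgaahbeaece
  18 |  12 | fehbgaahbeaece
  19 |  16 | gaahbeaece
  20 |  11 | gfehbgaahbeaece
  21 |  19 | hbeaece
  22 |  14 | hbgaahbeaece
  23 |   3 | hcebaahegfehbgaahbeaece
  24 |   1 | hdhcebaahegfehbgaahbeaece
  25 |   9 | hegfehbgaahbeaece

SA = [17, 7, 22, 18, 8, 6, 20, 15, 24, 4, 2, 25, 21, 5, 23, 10, 13, 0, 12, 16, 11, 19, 14, 3, 1, 9]
rank  pair      lcp
   1  s[17:],s[7:]  3  'aah'
   2  s[7:],s[22:]  1  'a'
   3  s[22:],s[18:]  1  'a'
   4  s[18:],s[8:]  2  'ah'
   5  s[8:],s[6:]  0  ''
   6  s[6:],s[20:]  1  'b'
   7  s[20:],s[15:]  1  'b'
   8  s[15:],s[24:]  0  ''
   9  s[24:],s[4:]  2  'ce'
  10  s[4:],s[2:]  0  ''
  11  s[2:],s[25:]  0  ''
  12  s[25:],s[21:]  1  'e'
  13  s[21:],s[5:]  1  'e'
  14  s[5:],s[23:]  1  'e'
  15  s[23:],s[10:]  1  'e'
  16  s[10:],s[13:]  1  'e'
  17  s[13:],s[0:]  2  'eh'
  18  s[0:],s[12:]  0  ''
  19  s[12:],s[16:]  0  ''
  20  s[16:],s[11:]  1  'g'
  21  s[11:],s[19:]  0  ''
  22  s[19:],s[14:]  2  'hb'
  23  s[14:],s[3:]  1  'h'
  24  s[3:],s[1:]  1  'h'
  25  s[1:],s[9:]  1  'h'

n(n+1)/2 = 26·27/2 = 351
Σ LCP = 0 + 3 + 1 + 1 + 2 + 0 + 1 + 1 + 0 + 2 + 0 + 0 + 1 + 1 + 1 + 1 + 1 + 2 + 0 + 0 + 1 + 0 + 2 + 1 + 1 + 1 = 24
distinct = 351 − 24 = 327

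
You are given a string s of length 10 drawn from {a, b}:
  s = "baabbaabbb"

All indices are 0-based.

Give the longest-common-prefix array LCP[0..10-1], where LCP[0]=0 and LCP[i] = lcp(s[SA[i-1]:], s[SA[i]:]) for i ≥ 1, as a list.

rank | idx | suffix
   0 |   1 | aabbaabbb
   1 |   5 | aabbb
   2 |   2 | abbaabbb
   3 |   6 | abbb
   4 |   9 | b
   5 |   0 | baabbaabbb
   6 |   4 | baabbb
   7 |   8 | bb
   8 |   3 | bbaabbb
   9 |   7 | bbb

SA = [1, 5, 2, 6, 9, 0, 4, 8, 3, 7]
i: (SA[i-1],SA[i]) lcp shared
  1: (1,5) 4 'aabb'
  2: (5,2) 1 'a'
  3: (2,6) 3 'abb'
  4: (6,9) 0 ''
  5: (9,0) 1 'b'
  6: (0,4) 5 'baabb'
  7: (4,8) 1 'b'
  8: (8,3) 2 'bb'
  9: (3,7) 2 'bb'

[0, 4, 1, 3, 0, 1, 5, 1, 2, 2]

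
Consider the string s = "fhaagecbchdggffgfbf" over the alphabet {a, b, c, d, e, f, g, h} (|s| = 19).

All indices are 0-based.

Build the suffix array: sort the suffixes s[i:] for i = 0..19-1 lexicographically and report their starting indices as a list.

sorted suffixes:
  #0 SA[0]=2  'aagecbchdggffgfbf'
  #1 SA[1]=3  'agecbchdggffgfbf'
  #2 SA[2]=7  'bchdggffgfbf'
  #3 SA[3]=17  'bf'
  #4 SA[4]=6  'cbchdggffgfbf'
  #5 SA[5]=8  'chdggffgfbf'
  #6 SA[6]=10  'dggffgfbf'
  #7 SA[7]=5  'ecbchdggffgfbf'
  #8 SA[8]=18  'f'
  #9 SA[9]=16  'fbf'
  #10 SA[10]=13  'ffgfbf'
  #11 SA[11]=14  'fgfbf'
  #12 SA[12]=0  'fhaagecbchdggffgfbf'
  #13 SA[13]=4  'gecbchdggffgfbf'
  #14 SA[14]=15  'gfbf'
  #15 SA[15]=12  'gffgfbf'
  #16 SA[16]=11  'ggffgfbf'
  #17 SA[17]=1  'haagecbchdggffgfbf'
  #18 SA[18]=9  'hdggffgfbf'

[2, 3, 7, 17, 6, 8, 10, 5, 18, 16, 13, 14, 0, 4, 15, 12, 11, 1, 9]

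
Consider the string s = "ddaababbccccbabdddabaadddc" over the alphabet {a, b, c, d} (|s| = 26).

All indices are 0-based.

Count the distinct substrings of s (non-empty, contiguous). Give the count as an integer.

rank→(start, suffix):
  0 → (2, 'aababbccccbabdddabaadddc')
  1 → (20, 'aadddc')
  2 → (18, 'abaadddc')
  3 → (3, 'ababbccccbabdddabaadddc')
  4 → (5, 'abbccccbabdddabaadddc')
  5 → (13, 'abdddabaadddc')
  6 → (21, 'adddc')
  7 → (19, 'baadddc')
  8 → (4, 'babbccccbabdddabaadddc')
  9 → (12, 'babdddabaadddc')
  10 → (6, 'bbccccbabdddabaadddc')
  11 → (7, 'bccccbabdddabaadddc')
  12 → (14, 'bdddabaadddc')
  13 → (25, 'c')
  14 → (11, 'cbabdddabaadddc')
  15 → (10, 'ccbabdddabaadddc')
  16 → (9, 'cccbabdddabaadddc')
  17 → (8, 'ccccbabdddabaadddc')
  18 → (1, 'daababbccccbabdddabaadddc')
  19 → (17, 'dabaadddc')
  20 → (24, 'dc')
  21 → (0, 'ddaababbccccbabdddabaadddc')
  22 → (16, 'ddabaadddc')
  23 → (23, 'ddc')
  24 → (15, 'dddabaadddc')
  25 → (22, 'dddc')

SA = [2, 20, 18, 3, 5, 13, 21, 19, 4, 12, 6, 7, 14, 25, 11, 10, 9, 8, 1, 17, 24, 0, 16, 23, 15, 22]
rank  pair      lcp
   1  s[2:],s[20:]  2  'aa'
   2  s[20:],s[18:]  1  'a'
   3  s[18:],s[3:]  3  'aba'
   4  s[3:],s[5:]  2  'ab'
   5  s[5:],s[13:]  2  'ab'
   6  s[13:],s[21:]  1  'a'
   7  s[21:],s[19:]  0  ''
   8  s[19:],s[4:]  2  'ba'
   9  s[4:],s[12:]  3  'bab'
  10  s[12:],s[6:]  1  'b'
  11  s[6:],s[7:]  1  'b'
  12  s[7:],s[14:]  1  'b'
  13  s[14:],s[25:]  0  ''
  14  s[25:],s[11:]  1  'c'
  15  s[11:],s[10:]  1  'c'
  16  s[10:],s[9:]  2  'cc'
  17  s[9:],s[8:]  3  'ccc'
  18  s[8:],s[1:]  0  ''
  19  s[1:],s[17:]  2  'da'
  20  s[17:],s[24:]  1  'd'
  21  s[24:],s[0:]  1  'd'
  22  s[0:],s[16:]  3  'dda'
  23  s[16:],s[23:]  2  'dd'
  24  s[23:],s[15:]  2  'dd'
  25  s[15:],s[22:]  3  'ddd'

n(n+1)/2 = 26·27/2 = 351
Σ LCP = 0 + 2 + 1 + 3 + 2 + 2 + 1 + 0 + 2 + 3 + 1 + 1 + 1 + 0 + 1 + 1 + 2 + 3 + 0 + 2 + 1 + 1 + 3 + 2 + 2 + 3 = 40
distinct = 351 − 40 = 311

311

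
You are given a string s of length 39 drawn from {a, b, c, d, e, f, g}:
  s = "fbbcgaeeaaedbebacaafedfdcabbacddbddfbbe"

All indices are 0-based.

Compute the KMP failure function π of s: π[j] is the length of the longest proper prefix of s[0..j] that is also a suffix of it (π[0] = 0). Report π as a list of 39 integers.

[0, 0, 0, 0, 0, 0, 0, 0, 0, 0, 0, 0, 0, 0, 0, 0, 0, 0, 0, 1, 0, 0, 1, 0, 0, 0, 0, 0, 0, 0, 0, 0, 0, 0, 0, 1, 2, 3, 0]

π[0] = 0
j=1 s[j]='b': π[1]=0 (border '')
j=2 s[j]='b': π[2]=0 (border '')
j=3 s[j]='c': π[3]=0 (border '')
j=4 s[j]='g': π[4]=0 (border '')
j=5 s[j]='a': π[5]=0 (border '')
j=6 s[j]='e': π[6]=0 (border '')
j=7 s[j]='e': π[7]=0 (border '')
j=8 s[j]='a': π[8]=0 (border '')
j=9 s[j]='a': π[9]=0 (border '')
j=10 s[j]='e': π[10]=0 (border '')
j=11 s[j]='d': π[11]=0 (border '')
j=12 s[j]='b': π[12]=0 (border '')
j=13 s[j]='e': π[13]=0 (border '')
j=14 s[j]='b': π[14]=0 (border '')
j=15 s[j]='a': π[15]=0 (border '')
j=16 s[j]='c': π[16]=0 (border '')
j=17 s[j]='a': π[17]=0 (border '')
j=18 s[j]='a': π[18]=0 (border '')
j=19 s[j]='f': π[19]=1 (border 'f')
j=20 s[j]='e': k: 1→0; π[20]=0 (border '')
j=21 s[j]='d': π[21]=0 (border '')
j=22 s[j]='f': π[22]=1 (border 'f')
j=23 s[j]='d': k: 1→0; π[23]=0 (border '')
j=24 s[j]='c': π[24]=0 (border '')
j=25 s[j]='a': π[25]=0 (border '')
j=26 s[j]='b': π[26]=0 (border '')
j=27 s[j]='b': π[27]=0 (border '')
j=28 s[j]='a': π[28]=0 (border '')
j=29 s[j]='c': π[29]=0 (border '')
j=30 s[j]='d': π[30]=0 (border '')
j=31 s[j]='d': π[31]=0 (border '')
j=32 s[j]='b': π[32]=0 (border '')
j=33 s[j]='d': π[33]=0 (border '')
j=34 s[j]='d': π[34]=0 (border '')
j=35 s[j]='f': π[35]=1 (border 'f')
j=36 s[j]='b': π[36]=2 (border 'fb')
j=37 s[j]='b': π[37]=3 (border 'fbb')
j=38 s[j]='e': k: 3→0; π[38]=0 (border '')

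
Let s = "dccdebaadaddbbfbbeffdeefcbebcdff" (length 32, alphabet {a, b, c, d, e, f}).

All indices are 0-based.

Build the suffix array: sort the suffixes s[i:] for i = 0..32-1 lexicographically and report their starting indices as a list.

rank→(start, suffix):
  0 → (6, 'aadaddbbfbbeffdeefcbebcdff')
  1 → (7, 'adaddbbfbbeffdeefcbebcdff')
  2 → (9, 'addbbfbbeffdeefcbebcdff')
  3 → (5, 'baadaddbbfbbeffdeefcbebcdff')
  4 → (15, 'bbeffdeefcbebcdff')
  5 → (12, 'bbfbbeffdeefcbebcdff')
  6 → (27, 'bcdff')
  7 → (25, 'bebcdff')
  8 → (16, 'beffdeefcbebcdff')
  9 → (13, 'bfbbeffdeefcbebcdff')
  10 → (24, 'cbebcdff')
  11 → (1, 'ccdebaadaddbbfbbeffdeefcbebcdff')
  12 → (2, 'cdebaadaddbbfbbeffdeefcbebcdff')
  13 → (28, 'cdff')
  14 → (8, 'daddbbfbbeffdeefcbebcdff')
  15 → (11, 'dbbfbbeffdeefcbebcdff')
  16 → (0, 'dccdebaadaddbbfbbeffdeefcbebcdff')
  17 → (10, 'ddbbfbbeffdeefcbebcdff')
  18 → (3, 'debaadaddbbfbbeffdeefcbebcdff')
  19 → (20, 'deefcbebcdff')
  20 → (29, 'dff')
  21 → (4, 'ebaadaddbbfbbeffdeefcbebcdff')
  22 → (26, 'ebcdff')
  23 → (21, 'eefcbebcdff')
  24 → (22, 'efcbebcdff')
  25 → (17, 'effdeefcbebcdff')
  26 → (31, 'f')
  27 → (14, 'fbbeffdeefcbebcdff')
  28 → (23, 'fcbebcdff')
  29 → (19, 'fdeefcbebcdff')
  30 → (30, 'ff')
  31 → (18, 'ffdeefcbebcdff')

[6, 7, 9, 5, 15, 12, 27, 25, 16, 13, 24, 1, 2, 28, 8, 11, 0, 10, 3, 20, 29, 4, 26, 21, 22, 17, 31, 14, 23, 19, 30, 18]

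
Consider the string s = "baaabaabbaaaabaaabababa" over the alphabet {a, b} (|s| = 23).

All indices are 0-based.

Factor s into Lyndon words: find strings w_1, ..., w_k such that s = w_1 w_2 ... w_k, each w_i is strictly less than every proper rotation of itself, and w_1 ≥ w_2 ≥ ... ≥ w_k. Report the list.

["b", "aaabaabb", "aaaabaaababab", "a"]

emit factor 1: 'b' (i=0, period=1)
emit factor 2: 'aaabaabb' (i=1, period=8)
emit factor 3: 'aaaabaaababab' (i=9, period=13)
emit factor 4: 'a' (i=22, period=1)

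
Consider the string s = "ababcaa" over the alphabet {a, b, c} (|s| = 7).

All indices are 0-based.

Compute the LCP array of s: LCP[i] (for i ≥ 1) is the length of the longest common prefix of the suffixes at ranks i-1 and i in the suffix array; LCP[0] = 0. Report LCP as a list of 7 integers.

rank→(start, suffix):
  0 → (6, 'a')
  1 → (5, 'aa')
  2 → (0, 'ababcaa')
  3 → (2, 'abcaa')
  4 → (1, 'babcaa')
  5 → (3, 'bcaa')
  6 → (4, 'caa')

SA = [6, 5, 0, 2, 1, 3, 4]
rank  pair      lcp
   1  s[6:],s[5:]  1  'a'
   2  s[5:],s[0:]  1  'a'
   3  s[0:],s[2:]  2  'ab'
   4  s[2:],s[1:]  0  ''
   5  s[1:],s[3:]  1  'b'
   6  s[3:],s[4:]  0  ''

[0, 1, 1, 2, 0, 1, 0]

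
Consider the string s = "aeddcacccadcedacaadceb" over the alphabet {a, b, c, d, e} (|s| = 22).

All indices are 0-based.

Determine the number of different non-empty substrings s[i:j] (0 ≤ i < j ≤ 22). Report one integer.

224

sorted suffixes:
  #0 SA[0]=16  'aadceb'
  #1 SA[1]=14  'acaadceb'
  #2 SA[2]=5  'acccadcedacaadceb'
  #3 SA[3]=17  'adceb'
  #4 SA[4]=9  'adcedacaadceb'
  #5 SA[5]=0  'aeddcacccadcedacaadceb'
  #6 SA[6]=21  'b'
  #7 SA[7]=15  'caadceb'
  #8 SA[8]=4  'cacccadcedacaadceb'
  #9 SA[9]=8  'cadcedacaadceb'
  #10 SA[10]=7  'ccadcedacaadceb'
  #11 SA[11]=6  'cccadcedacaadceb'
  #12 SA[12]=19  'ceb'
  #13 SA[13]=11  'cedacaadceb'
  #14 SA[14]=13  'dacaadceb'
  #15 SA[15]=3  'dcacccadcedacaadceb'
  #16 SA[16]=18  'dceb'
  #17 SA[17]=10  'dcedacaadceb'
  #18 SA[18]=2  'ddcacccadcedacaadceb'
  #19 SA[19]=20  'eb'
  #20 SA[20]=12  'edacaadceb'
  #21 SA[21]=1  'eddcacccadcedacaadceb'

SA = [16, 14, 5, 17, 9, 0, 21, 15, 4, 8, 7, 6, 19, 11, 13, 3, 18, 10, 2, 20, 12, 1]
[i] adj suffixes → lcp
  [1] 16/14 → 1 ('a')
  [2] 14/5 → 2 ('ac')
  [3] 5/17 → 1 ('a')
  [4] 17/9 → 4 ('adce')
  [5] 9/0 → 1 ('a')
  [6] 0/21 → 0 ('')
  [7] 21/15 → 0 ('')
  [8] 15/4 → 2 ('ca')
  [9] 4/8 → 2 ('ca')
  [10] 8/7 → 1 ('c')
  [11] 7/6 → 2 ('cc')
  [12] 6/19 → 1 ('c')
  [13] 19/11 → 2 ('ce')
  [14] 11/13 → 0 ('')
  [15] 13/3 → 1 ('d')
  [16] 3/18 → 2 ('dc')
  [17] 18/10 → 3 ('dce')
  [18] 10/2 → 1 ('d')
  [19] 2/20 → 0 ('')
  [20] 20/12 → 1 ('e')
  [21] 12/1 → 2 ('ed')

n(n+1)/2 = 22·23/2 = 253
Σ LCP = 0 + 1 + 2 + 1 + 4 + 1 + 0 + 0 + 2 + 2 + 1 + 2 + 1 + 2 + 0 + 1 + 2 + 3 + 1 + 0 + 1 + 2 = 29
distinct = 253 − 29 = 224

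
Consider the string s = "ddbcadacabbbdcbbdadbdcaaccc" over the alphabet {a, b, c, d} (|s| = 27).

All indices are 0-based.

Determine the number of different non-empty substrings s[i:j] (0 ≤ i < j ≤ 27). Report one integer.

rank→(start, suffix):
  0 → (22, 'aaccc')
  1 → (8, 'abbbdcbbdadbdcaaccc')
  2 → (6, 'acabbbdcbbdadbdcaaccc')
  3 → (23, 'accc')
  4 → (4, 'adacabbbdcbbdadbdcaaccc')
  5 → (17, 'adbdcaaccc')
  6 → (9, 'bbbdcbbdadbdcaaccc')
  7 → (14, 'bbdadbdcaaccc')
  8 → (10, 'bbdcbbdadbdcaaccc')
  9 → (2, 'bcadacabbbdcbbdadbdcaaccc')
  10 → (15, 'bdadbdcaaccc')
  11 → (19, 'bdcaaccc')
  12 → (11, 'bdcbbdadbdcaaccc')
  13 → (26, 'c')
  14 → (21, 'caaccc')
  15 → (7, 'cabbbdcbbdadbdcaaccc')
  16 → (3, 'cadacabbbdcbbdadbdcaaccc')
  17 → (13, 'cbbdadbdcaaccc')
  18 → (25, 'cc')
  19 → (24, 'ccc')
  20 → (5, 'dacabbbdcbbdadbdcaaccc')
  21 → (16, 'dadbdcaaccc')
  22 → (1, 'dbcadacabbbdcbbdadbdcaaccc')
  23 → (18, 'dbdcaaccc')
  24 → (20, 'dcaaccc')
  25 → (12, 'dcbbdadbdcaaccc')
  26 → (0, 'ddbcadacabbbdcbbdadbdcaaccc')

SA = [22, 8, 6, 23, 4, 17, 9, 14, 10, 2, 15, 19, 11, 26, 21, 7, 3, 13, 25, 24, 5, 16, 1, 18, 20, 12, 0]
[i] adj suffixes → lcp
  [1] 22/8 → 1 ('a')
  [2] 8/6 → 1 ('a')
  [3] 6/23 → 2 ('ac')
  [4] 23/4 → 1 ('a')
  [5] 4/17 → 2 ('ad')
  [6] 17/9 → 0 ('')
  [7] 9/14 → 2 ('bb')
  [8] 14/10 → 3 ('bbd')
  [9] 10/2 → 1 ('b')
  [10] 2/15 → 1 ('b')
  [11] 15/19 → 2 ('bd')
  [12] 19/11 → 3 ('bdc')
  [13] 11/26 → 0 ('')
  [14] 26/21 → 1 ('c')
  [15] 21/7 → 2 ('ca')
  [16] 7/3 → 2 ('ca')
  [17] 3/13 → 1 ('c')
  [18] 13/25 → 1 ('c')
  [19] 25/24 → 2 ('cc')
  [20] 24/5 → 0 ('')
  [21] 5/16 → 2 ('da')
  [22] 16/1 → 1 ('d')
  [23] 1/18 → 2 ('db')
  [24] 18/20 → 1 ('d')
  [25] 20/12 → 2 ('dc')
  [26] 12/0 → 1 ('d')

n(n+1)/2 = 27·28/2 = 378
Σ LCP = 0 + 1 + 1 + 2 + 1 + 2 + 0 + 2 + 3 + 1 + 1 + 2 + 3 + 0 + 1 + 2 + 2 + 1 + 1 + 2 + 0 + 2 + 1 + 2 + 1 + 2 + 1 = 37
distinct = 378 − 37 = 341

341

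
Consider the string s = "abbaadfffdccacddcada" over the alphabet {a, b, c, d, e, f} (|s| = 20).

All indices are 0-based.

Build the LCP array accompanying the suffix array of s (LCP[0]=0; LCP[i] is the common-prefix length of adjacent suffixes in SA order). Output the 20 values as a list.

rank→(start, suffix):
  0 → (19, 'a')
  1 → (3, 'aadfffdccacddcada')
  2 → (0, 'abbaadfffdccacddcada')
  3 → (12, 'acddcada')
  4 → (17, 'ada')
  5 → (4, 'adfffdccacddcada')
  6 → (2, 'baadfffdccacddcada')
  7 → (1, 'bbaadfffdccacddcada')
  8 → (11, 'cacddcada')
  9 → (16, 'cada')
  10 → (10, 'ccacddcada')
  11 → (13, 'cddcada')
  12 → (18, 'da')
  13 → (15, 'dcada')
  14 → (9, 'dccacddcada')
  15 → (14, 'ddcada')
  16 → (5, 'dfffdccacddcada')
  17 → (8, 'fdccacddcada')
  18 → (7, 'ffdccacddcada')
  19 → (6, 'fffdccacddcada')

SA = [19, 3, 0, 12, 17, 4, 2, 1, 11, 16, 10, 13, 18, 15, 9, 14, 5, 8, 7, 6]
i: (SA[i-1],SA[i]) lcp shared
  1: (19,3) 1 'a'
  2: (3,0) 1 'a'
  3: (0,12) 1 'a'
  4: (12,17) 1 'a'
  5: (17,4) 2 'ad'
  6: (4,2) 0 ''
  7: (2,1) 1 'b'
  8: (1,11) 0 ''
  9: (11,16) 2 'ca'
  10: (16,10) 1 'c'
  11: (10,13) 1 'c'
  12: (13,18) 0 ''
  13: (18,15) 1 'd'
  14: (15,9) 2 'dc'
  15: (9,14) 1 'd'
  16: (14,5) 1 'd'
  17: (5,8) 0 ''
  18: (8,7) 1 'f'
  19: (7,6) 2 'ff'

[0, 1, 1, 1, 1, 2, 0, 1, 0, 2, 1, 1, 0, 1, 2, 1, 1, 0, 1, 2]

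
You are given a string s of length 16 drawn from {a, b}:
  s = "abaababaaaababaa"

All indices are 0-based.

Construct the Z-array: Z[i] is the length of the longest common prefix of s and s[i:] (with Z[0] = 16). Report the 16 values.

[16, 0, 1, 3, 0, 4, 0, 1, 1, 1, 3, 0, 4, 0, 1, 1]

Z[0]=16
i=1: i≥r, start 0; Z[1]=0
i=2: i≥r, start 0; Z[2]=1 scan→box=[2,3)
i=3: i≥r, start 0; Z[3]=3 scan→box=[3,6)
i=4: min(r-i=2, Z[1]=0)=0; Z[4]=0
i=5: min(r-i=1, Z[2]=1)=1; Z[5]=4 scan→box=[5,9)
i=6: min(r-i=3, Z[1]=0)=0; Z[6]=0
i=7: min(r-i=2, Z[2]=1)=1; Z[7]=1
i=8: min(r-i=1, Z[3]=3)=1; Z[8]=1
i=9: i≥r, start 0; Z[9]=1 scan→box=[9,10)
i=10: i≥r, start 0; Z[10]=3 scan→box=[10,13)
i=11: min(r-i=2, Z[1]=0)=0; Z[11]=0
i=12: min(r-i=1, Z[2]=1)=1; Z[12]=4 scan→box=[12,16)
i=13: min(r-i=3, Z[1]=0)=0; Z[13]=0
i=14: min(r-i=2, Z[2]=1)=1; Z[14]=1
i=15: min(r-i=1, Z[3]=3)=1; Z[15]=1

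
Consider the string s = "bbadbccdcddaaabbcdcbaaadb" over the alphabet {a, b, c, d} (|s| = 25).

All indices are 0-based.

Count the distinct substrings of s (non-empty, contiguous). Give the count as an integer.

sorted suffixes:
  #0 SA[0]=11  'aaabbcdcbaaadb'
  #1 SA[1]=20  'aaadb'
  #2 SA[2]=12  'aabbcdcbaaadb'
  #3 SA[3]=21  'aadb'
  #4 SA[4]=13  'abbcdcbaaadb'
  #5 SA[5]=22  'adb'
  #6 SA[6]=2  'adbccdcddaaabbcdcbaaadb'
  #7 SA[7]=24  'b'
  #8 SA[8]=19  'baaadb'
  #9 SA[9]=1  'badbccdcddaaabbcdcbaaadb'
  #10 SA[10]=0  'bbadbccdcddaaabbcdcbaaadb'
  #11 SA[11]=14  'bbcdcbaaadb'
  #12 SA[12]=4  'bccdcddaaabbcdcbaaadb'
  #13 SA[13]=15  'bcdcbaaadb'
  #14 SA[14]=18  'cbaaadb'
  #15 SA[15]=5  'ccdcddaaabbcdcbaaadb'
  #16 SA[16]=16  'cdcbaaadb'
  #17 SA[17]=6  'cdcddaaabbcdcbaaadb'
  #18 SA[18]=8  'cddaaabbcdcbaaadb'
  #19 SA[19]=10  'daaabbcdcbaaadb'
  #20 SA[20]=23  'db'
  #21 SA[21]=3  'dbccdcddaaabbcdcbaaadb'
  #22 SA[22]=17  'dcbaaadb'
  #23 SA[23]=7  'dcddaaabbcdcbaaadb'
  #24 SA[24]=9  'ddaaabbcdcbaaadb'

SA = [11, 20, 12, 21, 13, 22, 2, 24, 19, 1, 0, 14, 4, 15, 18, 5, 16, 6, 8, 10, 23, 3, 17, 7, 9]
[i] adj suffixes → lcp
  [1] 11/20 → 3 ('aaa')
  [2] 20/12 → 2 ('aa')
  [3] 12/21 → 2 ('aa')
  [4] 21/13 → 1 ('a')
  [5] 13/22 → 1 ('a')
  [6] 22/2 → 3 ('adb')
  [7] 2/24 → 0 ('')
  [8] 24/19 → 1 ('b')
  [9] 19/1 → 2 ('ba')
  [10] 1/0 → 1 ('b')
  [11] 0/14 → 2 ('bb')
  [12] 14/4 → 1 ('b')
  [13] 4/15 → 2 ('bc')
  [14] 15/18 → 0 ('')
  [15] 18/5 → 1 ('c')
  [16] 5/16 → 1 ('c')
  [17] 16/6 → 3 ('cdc')
  [18] 6/8 → 2 ('cd')
  [19] 8/10 → 0 ('')
  [20] 10/23 → 1 ('d')
  [21] 23/3 → 2 ('db')
  [22] 3/17 → 1 ('d')
  [23] 17/7 → 2 ('dc')
  [24] 7/9 → 1 ('d')

n(n+1)/2 = 25·26/2 = 325
Σ LCP = 0 + 3 + 2 + 2 + 1 + 1 + 3 + 0 + 1 + 2 + 1 + 2 + 1 + 2 + 0 + 1 + 1 + 3 + 2 + 0 + 1 + 2 + 1 + 2 + 1 = 35
distinct = 325 − 35 = 290

290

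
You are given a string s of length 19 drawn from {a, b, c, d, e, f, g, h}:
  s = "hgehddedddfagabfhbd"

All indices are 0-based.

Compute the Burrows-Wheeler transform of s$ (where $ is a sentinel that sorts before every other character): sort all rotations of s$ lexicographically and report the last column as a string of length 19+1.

dgfhabehddddgdbahfe$

rank  rotation              last
    0  $hgehddedddfagabfhbd  d
    1  abfhbd$hgehddedddfag  g
    2  agabfhbd$hgehddedddf  f
    3  bd$hgehddedddfagabfh  h
    4  bfhbd$hgehddedddfaga  a
    5  d$hgehddedddfagabfhb  b
    6  dddfagabfhbd$hgehdde  e
    7  ddedddfagabfhbd$hgeh  h
    8  ddfagabfhbd$hgehdded  d
    9  dedddfagabfhbd$hgehd  d
   10  dfagabfhbd$hgehddedd  d
   11  edddfagabfhbd$hgehdd  d
   12  ehddedddfagabfhbd$hg  g
   13  fagabfhbd$hgehddeddd  d
   14  fhbd$hgehddedddfagab  b
   15  gabfhbd$hgehddedddfa  a
   16  gehddedddfagabfhbd$h  h
   17  hbd$hgehddedddfagabf  f
   18  hddedddfagabfhbd$hge  e
   19  hgehddedddfagabfhbd$  $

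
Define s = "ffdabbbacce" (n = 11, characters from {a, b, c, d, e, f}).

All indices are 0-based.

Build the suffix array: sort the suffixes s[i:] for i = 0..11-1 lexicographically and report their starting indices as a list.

[3, 7, 6, 5, 4, 8, 9, 2, 10, 1, 0]

sorted suffixes:
  #0 SA[0]=3  'abbbacce'
  #1 SA[1]=7  'acce'
  #2 SA[2]=6  'bacce'
  #3 SA[3]=5  'bbacce'
  #4 SA[4]=4  'bbbacce'
  #5 SA[5]=8  'cce'
  #6 SA[6]=9  'ce'
  #7 SA[7]=2  'dabbbacce'
  #8 SA[8]=10  'e'
  #9 SA[9]=1  'fdabbbacce'
  #10 SA[10]=0  'ffdabbbacce'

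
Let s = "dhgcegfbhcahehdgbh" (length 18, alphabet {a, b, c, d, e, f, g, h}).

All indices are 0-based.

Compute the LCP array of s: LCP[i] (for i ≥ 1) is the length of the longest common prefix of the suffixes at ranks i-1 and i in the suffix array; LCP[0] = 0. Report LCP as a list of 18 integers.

[0, 0, 2, 0, 1, 0, 1, 0, 1, 0, 0, 1, 1, 0, 1, 1, 1, 1]

rank→(start, suffix):
  0 → (10, 'ahehdgbh')
  1 → (16, 'bh')
  2 → (7, 'bhcahehdgbh')
  3 → (9, 'cahehdgbh')
  4 → (3, 'cegfbhcahehdgbh')
  5 → (14, 'dgbh')
  6 → (0, 'dhgcegfbhcahehdgbh')
  7 → (4, 'egfbhcahehdgbh')
  8 → (12, 'ehdgbh')
  9 → (6, 'fbhcahehdgbh')
  10 → (15, 'gbh')
  11 → (2, 'gcegfbhcahehdgbh')
  12 → (5, 'gfbhcahehdgbh')
  13 → (17, 'h')
  14 → (8, 'hcahehdgbh')
  15 → (13, 'hdgbh')
  16 → (11, 'hehdgbh')
  17 → (1, 'hgcegfbhcahehdgbh')

SA = [10, 16, 7, 9, 3, 14, 0, 4, 12, 6, 15, 2, 5, 17, 8, 13, 11, 1]
[i] adj suffixes → lcp
  [1] 10/16 → 0 ('')
  [2] 16/7 → 2 ('bh')
  [3] 7/9 → 0 ('')
  [4] 9/3 → 1 ('c')
  [5] 3/14 → 0 ('')
  [6] 14/0 → 1 ('d')
  [7] 0/4 → 0 ('')
  [8] 4/12 → 1 ('e')
  [9] 12/6 → 0 ('')
  [10] 6/15 → 0 ('')
  [11] 15/2 → 1 ('g')
  [12] 2/5 → 1 ('g')
  [13] 5/17 → 0 ('')
  [14] 17/8 → 1 ('h')
  [15] 8/13 → 1 ('h')
  [16] 13/11 → 1 ('h')
  [17] 11/1 → 1 ('h')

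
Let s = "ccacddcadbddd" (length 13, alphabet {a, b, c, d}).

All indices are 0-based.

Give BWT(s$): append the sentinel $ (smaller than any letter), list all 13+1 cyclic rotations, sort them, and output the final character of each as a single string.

rank  rotation        last
    0  $ccacddcadbddd  d
    1  acddcadbddd$cc  c
    2  adbddd$ccacddc  c
    3  bddd$ccacddcad  d
    4  cacddcadbddd$c  c
    5  cadbddd$ccacdd  d
    6  ccacddcadbddd$  $
    7  cddcadbddd$cca  a
    8  d$ccacddcadbdd  d
    9  dbddd$ccacddca  a
   10  dcadbddd$ccacd  d
   11  dd$ccacddcadbd  d
   12  ddcadbddd$ccac  c
   13  ddd$ccacddcadb  b

dccdcd$adaddcb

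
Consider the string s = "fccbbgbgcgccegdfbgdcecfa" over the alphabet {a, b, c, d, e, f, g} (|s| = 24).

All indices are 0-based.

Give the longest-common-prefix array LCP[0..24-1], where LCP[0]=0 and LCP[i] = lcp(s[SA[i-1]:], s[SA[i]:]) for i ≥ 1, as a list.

sorted suffixes:
  #0 SA[0]=23  'a'
  #1 SA[1]=3  'bbgbgcgccegdfbgdcecfa'
  #2 SA[2]=4  'bgbgcgccegdfbgdcecfa'
  #3 SA[3]=6  'bgcgccegdfbgdcecfa'
  #4 SA[4]=16  'bgdcecfa'
  #5 SA[5]=2  'cbbgbgcgccegdfbgdcecfa'
  #6 SA[6]=1  'ccbbgbgcgccegdfbgdcecfa'
  #7 SA[7]=10  'ccegdfbgdcecfa'
  #8 SA[8]=19  'cecfa'
  #9 SA[9]=11  'cegdfbgdcecfa'
  #10 SA[10]=21  'cfa'
  #11 SA[11]=8  'cgccegdfbgdcecfa'
  #12 SA[12]=18  'dcecfa'
  #13 SA[13]=14  'dfbgdcecfa'
  #14 SA[14]=20  'ecfa'
  #15 SA[15]=12  'egdfbgdcecfa'
  #16 SA[16]=22  'fa'
  #17 SA[17]=15  'fbgdcecfa'
  #18 SA[18]=0  'fccbbgbgcgccegdfbgdcecfa'
  #19 SA[19]=5  'gbgcgccegdfbgdcecfa'
  #20 SA[20]=9  'gccegdfbgdcecfa'
  #21 SA[21]=7  'gcgccegdfbgdcecfa'
  #22 SA[22]=17  'gdcecfa'
  #23 SA[23]=13  'gdfbgdcecfa'

SA = [23, 3, 4, 6, 16, 2, 1, 10, 19, 11, 21, 8, 18, 14, 20, 12, 22, 15, 0, 5, 9, 7, 17, 13]
rank  pair      lcp
   1  s[23:],s[3:]  0  ''
   2  s[3:],s[4:]  1  'b'
   3  s[4:],s[6:]  2  'bg'
   4  s[6:],s[16:]  2  'bg'
   5  s[16:],s[2:]  0  ''
   6  s[2:],s[1:]  1  'c'
   7  s[1:],s[10:]  2  'cc'
   8  s[10:],s[19:]  1  'c'
   9  s[19:],s[11:]  2  'ce'
  10  s[11:],s[21:]  1  'c'
  11  s[21:],s[8:]  1  'c'
  12  s[8:],s[18:]  0  ''
  13  s[18:],s[14:]  1  'd'
  14  s[14:],s[20:]  0  ''
  15  s[20:],s[12:]  1  'e'
  16  s[12:],s[22:]  0  ''
  17  s[22:],s[15:]  1  'f'
  18  s[15:],s[0:]  1  'f'
  19  s[0:],s[5:]  0  ''
  20  s[5:],s[9:]  1  'g'
  21  s[9:],s[7:]  2  'gc'
  22  s[7:],s[17:]  1  'g'
  23  s[17:],s[13:]  2  'gd'

[0, 0, 1, 2, 2, 0, 1, 2, 1, 2, 1, 1, 0, 1, 0, 1, 0, 1, 1, 0, 1, 2, 1, 2]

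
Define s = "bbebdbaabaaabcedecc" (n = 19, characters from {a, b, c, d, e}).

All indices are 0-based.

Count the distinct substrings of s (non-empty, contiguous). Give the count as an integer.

rank→(start, suffix):
  0 → (9, 'aaabcedecc')
  1 → (6, 'aabaaabcedecc')
  2 → (10, 'aabcedecc')
  3 → (7, 'abaaabcedecc')
  4 → (11, 'abcedecc')
  5 → (8, 'baaabcedecc')
  6 → (5, 'baabaaabcedecc')
  7 → (0, 'bbebdbaabaaabcedecc')
  8 → (12, 'bcedecc')
  9 → (3, 'bdbaabaaabcedecc')
  10 → (1, 'bebdbaabaaabcedecc')
  11 → (18, 'c')
  12 → (17, 'cc')
  13 → (13, 'cedecc')
  14 → (4, 'dbaabaaabcedecc')
  15 → (15, 'decc')
  16 → (2, 'ebdbaabaaabcedecc')
  17 → (16, 'ecc')
  18 → (14, 'edecc')

SA = [9, 6, 10, 7, 11, 8, 5, 0, 12, 3, 1, 18, 17, 13, 4, 15, 2, 16, 14]
i: (SA[i-1],SA[i]) lcp shared
  1: (9,6) 2 'aa'
  2: (6,10) 3 'aab'
  3: (10,7) 1 'a'
  4: (7,11) 2 'ab'
  5: (11,8) 0 ''
  6: (8,5) 3 'baa'
  7: (5,0) 1 'b'
  8: (0,12) 1 'b'
  9: (12,3) 1 'b'
  10: (3,1) 1 'b'
  11: (1,18) 0 ''
  12: (18,17) 1 'c'
  13: (17,13) 1 'c'
  14: (13,4) 0 ''
  15: (4,15) 1 'd'
  16: (15,2) 0 ''
  17: (2,16) 1 'e'
  18: (16,14) 1 'e'

n(n+1)/2 = 19·20/2 = 190
Σ LCP = 0 + 2 + 3 + 1 + 2 + 0 + 3 + 1 + 1 + 1 + 1 + 0 + 1 + 1 + 0 + 1 + 0 + 1 + 1 = 20
distinct = 190 − 20 = 170

170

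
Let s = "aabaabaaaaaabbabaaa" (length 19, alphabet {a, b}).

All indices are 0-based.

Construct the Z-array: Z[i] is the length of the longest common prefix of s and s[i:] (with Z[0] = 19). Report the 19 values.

[19, 1, 0, 5, 1, 0, 2, 2, 2, 2, 3, 1, 0, 0, 1, 0, 2, 2, 1]

Z[0]=19
i=1: i≥r, start 0; Z[1]=1 extend→box=[1,2)
i=2: i≥r, start 0; Z[2]=0
i=3: i≥r, start 0; Z[3]=5 extend→box=[3,8)
i=4: min(r-i=4, Z[1]=1)=1; Z[4]=1
i=5: min(r-i=3, Z[2]=0)=0; Z[5]=0
i=6: min(r-i=2, Z[3]=5)=2; Z[6]=2
i=7: min(r-i=1, Z[4]=1)=1; Z[7]=2 extend→box=[7,9)
i=8: min(r-i=1, Z[1]=1)=1; Z[8]=2 extend→box=[8,10)
i=9: min(r-i=1, Z[1]=1)=1; Z[9]=2 extend→box=[9,11)
i=10: min(r-i=1, Z[1]=1)=1; Z[10]=3 extend→box=[10,13)
i=11: min(r-i=2, Z[1]=1)=1; Z[11]=1
i=12: min(r-i=1, Z[2]=0)=0; Z[12]=0
i=13: i≥r, start 0; Z[13]=0
i=14: i≥r, start 0; Z[14]=1 extend→box=[14,15)
i=15: i≥r, start 0; Z[15]=0
i=16: i≥r, start 0; Z[16]=2 extend→box=[16,18)
i=17: min(r-i=1, Z[1]=1)=1; Z[17]=2 extend→box=[17,19)
i=18: min(r-i=1, Z[1]=1)=1; Z[18]=1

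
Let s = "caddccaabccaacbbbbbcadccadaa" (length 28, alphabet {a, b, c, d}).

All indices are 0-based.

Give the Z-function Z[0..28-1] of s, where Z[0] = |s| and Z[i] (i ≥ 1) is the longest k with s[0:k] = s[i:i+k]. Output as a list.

[28, 0, 0, 0, 1, 2, 0, 0, 0, 1, 2, 0, 0, 1, 0, 0, 0, 0, 0, 3, 0, 0, 1, 3, 0, 0, 0, 0]

Z[0]=28
i=1: outside box; Z[1]=0
i=2: outside box; Z[2]=0
i=3: outside box; Z[3]=0
i=4: outside box; Z[4]=1 extend→box=[4,5)
i=5: outside box; Z[5]=2 extend→box=[5,7)
i=6: min(r-i=1, Z[1]=0)=0; Z[6]=0
i=7: outside box; Z[7]=0
i=8: outside box; Z[8]=0
i=9: outside box; Z[9]=1 extend→box=[9,10)
i=10: outside box; Z[10]=2 extend→box=[10,12)
i=11: min(r-i=1, Z[1]=0)=0; Z[11]=0
i=12: outside box; Z[12]=0
i=13: outside box; Z[13]=1 extend→box=[13,14)
i=14: outside box; Z[14]=0
i=15: outside box; Z[15]=0
i=16: outside box; Z[16]=0
i=17: outside box; Z[17]=0
i=18: outside box; Z[18]=0
i=19: outside box; Z[19]=3 extend→box=[19,22)
i=20: min(r-i=2, Z[1]=0)=0; Z[20]=0
i=21: min(r-i=1, Z[2]=0)=0; Z[21]=0
i=22: outside box; Z[22]=1 extend→box=[22,23)
i=23: outside box; Z[23]=3 extend→box=[23,26)
i=24: min(r-i=2, Z[1]=0)=0; Z[24]=0
i=25: min(r-i=1, Z[2]=0)=0; Z[25]=0
i=26: outside box; Z[26]=0
i=27: outside box; Z[27]=0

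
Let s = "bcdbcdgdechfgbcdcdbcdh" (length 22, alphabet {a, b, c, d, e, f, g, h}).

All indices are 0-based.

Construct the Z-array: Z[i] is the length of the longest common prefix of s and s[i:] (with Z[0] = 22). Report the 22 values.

[22, 0, 0, 3, 0, 0, 0, 0, 0, 0, 0, 0, 0, 3, 0, 0, 0, 0, 3, 0, 0, 0]

Z[0]=22
i=1: fresh scan; Z[1]=0
i=2: fresh scan; Z[2]=0
i=3: fresh scan; Z[3]=3 scan→box=[3,6)
i=4: min(r-i=2, Z[1]=0)=0; Z[4]=0
i=5: min(r-i=1, Z[2]=0)=0; Z[5]=0
i=6: fresh scan; Z[6]=0
i=7: fresh scan; Z[7]=0
i=8: fresh scan; Z[8]=0
i=9: fresh scan; Z[9]=0
i=10: fresh scan; Z[10]=0
i=11: fresh scan; Z[11]=0
i=12: fresh scan; Z[12]=0
i=13: fresh scan; Z[13]=3 scan→box=[13,16)
i=14: min(r-i=2, Z[1]=0)=0; Z[14]=0
i=15: min(r-i=1, Z[2]=0)=0; Z[15]=0
i=16: fresh scan; Z[16]=0
i=17: fresh scan; Z[17]=0
i=18: fresh scan; Z[18]=3 scan→box=[18,21)
i=19: min(r-i=2, Z[1]=0)=0; Z[19]=0
i=20: min(r-i=1, Z[2]=0)=0; Z[20]=0
i=21: fresh scan; Z[21]=0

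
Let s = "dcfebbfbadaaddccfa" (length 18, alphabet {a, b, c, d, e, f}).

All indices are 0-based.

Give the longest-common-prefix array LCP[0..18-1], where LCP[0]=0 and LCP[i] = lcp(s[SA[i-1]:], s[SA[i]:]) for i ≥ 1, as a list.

[0, 1, 1, 2, 0, 1, 1, 0, 1, 2, 0, 1, 2, 1, 0, 0, 1, 1]

sorted suffixes:
  #0 SA[0]=17  'a'
  #1 SA[1]=10  'aaddccfa'
  #2 SA[2]=8  'adaaddccfa'
  #3 SA[3]=11  'addccfa'
  #4 SA[4]=7  'badaaddccfa'
  #5 SA[5]=4  'bbfbadaaddccfa'
  #6 SA[6]=5  'bfbadaaddccfa'
  #7 SA[7]=14  'ccfa'
  #8 SA[8]=15  'cfa'
  #9 SA[9]=1  'cfebbfbadaaddccfa'
  #10 SA[10]=9  'daaddccfa'
  #11 SA[11]=13  'dccfa'
  #12 SA[12]=0  'dcfebbfbadaaddccfa'
  #13 SA[13]=12  'ddccfa'
  #14 SA[14]=3  'ebbfbadaaddccfa'
  #15 SA[15]=16  'fa'
  #16 SA[16]=6  'fbadaaddccfa'
  #17 SA[17]=2  'febbfbadaaddccfa'

SA = [17, 10, 8, 11, 7, 4, 5, 14, 15, 1, 9, 13, 0, 12, 3, 16, 6, 2]
rank  pair      lcp
   1  s[17:],s[10:]  1  'a'
   2  s[10:],s[8:]  1  'a'
   3  s[8:],s[11:]  2  'ad'
   4  s[11:],s[7:]  0  ''
   5  s[7:],s[4:]  1  'b'
   6  s[4:],s[5:]  1  'b'
   7  s[5:],s[14:]  0  ''
   8  s[14:],s[15:]  1  'c'
   9  s[15:],s[1:]  2  'cf'
  10  s[1:],s[9:]  0  ''
  11  s[9:],s[13:]  1  'd'
  12  s[13:],s[0:]  2  'dc'
  13  s[0:],s[12:]  1  'd'
  14  s[12:],s[3:]  0  ''
  15  s[3:],s[16:]  0  ''
  16  s[16:],s[6:]  1  'f'
  17  s[6:],s[2:]  1  'f'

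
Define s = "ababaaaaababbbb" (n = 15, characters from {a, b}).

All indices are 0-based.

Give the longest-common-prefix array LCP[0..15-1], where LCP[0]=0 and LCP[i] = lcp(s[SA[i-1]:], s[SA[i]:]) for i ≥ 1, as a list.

rank→(start, suffix):
  0 → (4, 'aaaaababbbb')
  1 → (5, 'aaaababbbb')
  2 → (6, 'aaababbbb')
  3 → (7, 'aababbbb')
  4 → (2, 'abaaaaababbbb')
  5 → (0, 'ababaaaaababbbb')
  6 → (8, 'ababbbb')
  7 → (10, 'abbbb')
  8 → (14, 'b')
  9 → (3, 'baaaaababbbb')
  10 → (1, 'babaaaaababbbb')
  11 → (9, 'babbbb')
  12 → (13, 'bb')
  13 → (12, 'bbb')
  14 → (11, 'bbbb')

SA = [4, 5, 6, 7, 2, 0, 8, 10, 14, 3, 1, 9, 13, 12, 11]
i: (SA[i-1],SA[i]) lcp shared
  1: (4,5) 4 'aaaa'
  2: (5,6) 3 'aaa'
  3: (6,7) 2 'aa'
  4: (7,2) 1 'a'
  5: (2,0) 3 'aba'
  6: (0,8) 4 'abab'
  7: (8,10) 2 'ab'
  8: (10,14) 0 ''
  9: (14,3) 1 'b'
  10: (3,1) 2 'ba'
  11: (1,9) 3 'bab'
  12: (9,13) 1 'b'
  13: (13,12) 2 'bb'
  14: (12,11) 3 'bbb'

[0, 4, 3, 2, 1, 3, 4, 2, 0, 1, 2, 3, 1, 2, 3]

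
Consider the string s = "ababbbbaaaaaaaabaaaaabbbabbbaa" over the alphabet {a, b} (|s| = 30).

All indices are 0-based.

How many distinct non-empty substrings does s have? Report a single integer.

364

rank | idx | suffix
   0 |  29 | a
   1 |  28 | aa
   2 |   7 | aaaaaaaabaaaaabbbabbbaa
   3 |   8 | aaaaaaabaaaaabbbabbbaa
   4 |   9 | aaaaaabaaaaabbbabbbaa
   5 |  10 | aaaaabaaaaabbbabbbaa
   6 |  16 | aaaaabbbabbbaa
   7 |  11 | aaaabaaaaabbbabbbaa
   8 |  17 | aaaabbbabbbaa
   9 |  12 | aaabaaaaabbbabbbaa
  10 |  18 | aaabbbabbbaa
  11 |  13 | aabaaaaabbbabbbaa
  12 |  19 | aabbbabbbaa
  13 |  14 | abaaaaabbbabbbaa
  14 |   0 | ababbbbaaaaaaaabaaaaabbbabbbaa
  15 |  24 | abbbaa
  16 |  20 | abbbabbbaa
  17 |   2 | abbbbaaaaaaaabaaaaabbbabbbaa
  18 |  27 | baa
  19 |   6 | baaaaaaaabaaaaabbbabbbaa
  20 |  15 | baaaaabbbabbbaa
  21 |  23 | babbbaa
  22 |   1 | babbbbaaaaaaaabaaaaabbbabbbaa
  23 |  26 | bbaa
  24 |   5 | bbaaaaaaaabaaaaabbbabbbaa
  25 |  22 | bbabbbaa
  26 |  25 | bbbaa
  27 |   4 | bbbaaaaaaaabaaaaabbbabbbaa
  28 |  21 | bbbabbbaa
  29 |   3 | bbbbaaaaaaaabaaaaabbbabbbaa

SA = [29, 28, 7, 8, 9, 10, 16, 11, 17, 12, 18, 13, 19, 14, 0, 24, 20, 2, 27, 6, 15, 23, 1, 26, 5, 22, 25, 4, 21, 3]
i: (SA[i-1],SA[i]) lcp shared
  1: (29,28) 1 'a'
  2: (28,7) 2 'aa'
  3: (7,8) 7 'aaaaaaa'
  4: (8,9) 6 'aaaaaa'
  5: (9,10) 5 'aaaaa'
  6: (10,16) 6 'aaaaab'
  7: (16,11) 4 'aaaa'
  8: (11,17) 5 'aaaab'
  9: (17,12) 3 'aaa'
  10: (12,18) 4 'aaab'
  11: (18,13) 2 'aa'
  12: (13,19) 3 'aab'
  13: (19,14) 1 'a'
  14: (14,0) 3 'aba'
  15: (0,24) 2 'ab'
  16: (24,20) 5 'abbba'
  17: (20,2) 4 'abbb'
  18: (2,27) 0 ''
  19: (27,6) 3 'baa'
  20: (6,15) 6 'baaaaa'
  21: (15,23) 2 'ba'
  22: (23,1) 5 'babbb'
  23: (1,26) 1 'b'
  24: (26,5) 4 'bbaa'
  25: (5,22) 3 'bba'
  26: (22,25) 2 'bb'
  27: (25,4) 5 'bbbaa'
  28: (4,21) 4 'bbba'
  29: (21,3) 3 'bbb'

n(n+1)/2 = 30·31/2 = 465
Σ LCP = 0 + 1 + 2 + 7 + 6 + 5 + 6 + 4 + 5 + 3 + 4 + 2 + 3 + 1 + 3 + 2 + 5 + 4 + 0 + 3 + 6 + 2 + 5 + 1 + 4 + 3 + 2 + 5 + 4 + 3 = 101
distinct = 465 − 101 = 364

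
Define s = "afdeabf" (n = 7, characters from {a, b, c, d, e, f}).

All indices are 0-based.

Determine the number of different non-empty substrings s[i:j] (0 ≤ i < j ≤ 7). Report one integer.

26

rank→(start, suffix):
  0 → (4, 'abf')
  1 → (0, 'afdeabf')
  2 → (5, 'bf')
  3 → (2, 'deabf')
  4 → (3, 'eabf')
  5 → (6, 'f')
  6 → (1, 'fdeabf')

SA = [4, 0, 5, 2, 3, 6, 1]
i: (SA[i-1],SA[i]) lcp shared
  1: (4,0) 1 'a'
  2: (0,5) 0 ''
  3: (5,2) 0 ''
  4: (2,3) 0 ''
  5: (3,6) 0 ''
  6: (6,1) 1 'f'

n(n+1)/2 = 7·8/2 = 28
Σ LCP = 0 + 1 + 0 + 0 + 0 + 0 + 1 = 2
distinct = 28 − 2 = 26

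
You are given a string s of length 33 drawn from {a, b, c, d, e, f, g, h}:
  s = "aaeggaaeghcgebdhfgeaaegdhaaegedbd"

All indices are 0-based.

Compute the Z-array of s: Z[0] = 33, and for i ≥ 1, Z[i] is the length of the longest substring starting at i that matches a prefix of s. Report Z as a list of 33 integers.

Z[0]=33
i=1: i≥r, start 0; Z[1]=1 scan→box=[1,2)
i=2: i≥r, start 0; Z[2]=0
i=3: i≥r, start 0; Z[3]=0
i=4: i≥r, start 0; Z[4]=0
i=5: i≥r, start 0; Z[5]=4 scan→box=[5,9)
i=6: min(r-i=3, Z[1]=1)=1; Z[6]=1
i=7: min(r-i=2, Z[2]=0)=0; Z[7]=0
i=8: min(r-i=1, Z[3]=0)=0; Z[8]=0
i=9: i≥r, start 0; Z[9]=0
i=10: i≥r, start 0; Z[10]=0
i=11: i≥r, start 0; Z[11]=0
i=12: i≥r, start 0; Z[12]=0
i=13: i≥r, start 0; Z[13]=0
i=14: i≥r, start 0; Z[14]=0
i=15: i≥r, start 0; Z[15]=0
i=16: i≥r, start 0; Z[16]=0
i=17: i≥r, start 0; Z[17]=0
i=18: i≥r, start 0; Z[18]=0
i=19: i≥r, start 0; Z[19]=4 scan→box=[19,23)
i=20: min(r-i=3, Z[1]=1)=1; Z[20]=1
i=21: min(r-i=2, Z[2]=0)=0; Z[21]=0
i=22: min(r-i=1, Z[3]=0)=0; Z[22]=0
i=23: i≥r, start 0; Z[23]=0
i=24: i≥r, start 0; Z[24]=0
i=25: i≥r, start 0; Z[25]=4 scan→box=[25,29)
i=26: min(r-i=3, Z[1]=1)=1; Z[26]=1
i=27: min(r-i=2, Z[2]=0)=0; Z[27]=0
i=28: min(r-i=1, Z[3]=0)=0; Z[28]=0
i=29: i≥r, start 0; Z[29]=0
i=30: i≥r, start 0; Z[30]=0
i=31: i≥r, start 0; Z[31]=0
i=32: i≥r, start 0; Z[32]=0

[33, 1, 0, 0, 0, 4, 1, 0, 0, 0, 0, 0, 0, 0, 0, 0, 0, 0, 0, 4, 1, 0, 0, 0, 0, 4, 1, 0, 0, 0, 0, 0, 0]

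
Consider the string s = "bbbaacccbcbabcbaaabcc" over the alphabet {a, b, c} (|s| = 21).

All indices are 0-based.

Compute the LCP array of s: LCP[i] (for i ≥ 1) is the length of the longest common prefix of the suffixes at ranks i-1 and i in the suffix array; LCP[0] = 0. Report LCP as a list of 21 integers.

[0, 2, 2, 1, 3, 1, 0, 3, 2, 1, 2, 1, 4, 2, 0, 1, 3, 2, 1, 2, 2]

sorted suffixes:
  #0 SA[0]=15  'aaabcc'
  #1 SA[1]=16  'aabcc'
  #2 SA[2]=3  'aacccbcbabcbaaabcc'
  #3 SA[3]=11  'abcbaaabcc'
  #4 SA[4]=17  'abcc'
  #5 SA[5]=4  'acccbcbabcbaaabcc'
  #6 SA[6]=14  'baaabcc'
  #7 SA[7]=2  'baacccbcbabcbaaabcc'
  #8 SA[8]=10  'babcbaaabcc'
  #9 SA[9]=1  'bbaacccbcbabcbaaabcc'
  #10 SA[10]=0  'bbbaacccbcbabcbaaabcc'
  #11 SA[11]=12  'bcbaaabcc'
  #12 SA[12]=8  'bcbabcbaaabcc'
  #13 SA[13]=18  'bcc'
  #14 SA[14]=20  'c'
  #15 SA[15]=13  'cbaaabcc'
  #16 SA[16]=9  'cbabcbaaabcc'
  #17 SA[17]=7  'cbcbabcbaaabcc'
  #18 SA[18]=19  'cc'
  #19 SA[19]=6  'ccbcbabcbaaabcc'
  #20 SA[20]=5  'cccbcbabcbaaabcc'

SA = [15, 16, 3, 11, 17, 4, 14, 2, 10, 1, 0, 12, 8, 18, 20, 13, 9, 7, 19, 6, 5]
i: (SA[i-1],SA[i]) lcp shared
  1: (15,16) 2 'aa'
  2: (16,3) 2 'aa'
  3: (3,11) 1 'a'
  4: (11,17) 3 'abc'
  5: (17,4) 1 'a'
  6: (4,14) 0 ''
  7: (14,2) 3 'baa'
  8: (2,10) 2 'ba'
  9: (10,1) 1 'b'
  10: (1,0) 2 'bb'
  11: (0,12) 1 'b'
  12: (12,8) 4 'bcba'
  13: (8,18) 2 'bc'
  14: (18,20) 0 ''
  15: (20,13) 1 'c'
  16: (13,9) 3 'cba'
  17: (9,7) 2 'cb'
  18: (7,19) 1 'c'
  19: (19,6) 2 'cc'
  20: (6,5) 2 'cc'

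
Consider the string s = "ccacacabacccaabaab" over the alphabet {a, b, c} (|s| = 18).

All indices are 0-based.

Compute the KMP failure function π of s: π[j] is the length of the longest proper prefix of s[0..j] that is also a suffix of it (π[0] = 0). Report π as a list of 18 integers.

π[0] = 0
j=1 s[j]='c': π[1]=1 (border 'c')
j=2 s[j]='a': k: 1→0; π[2]=0 (border '')
j=3 s[j]='c': π[3]=1 (border 'c')
j=4 s[j]='a': k: 1→0; π[4]=0 (border '')
j=5 s[j]='c': π[5]=1 (border 'c')
j=6 s[j]='a': k: 1→0; π[6]=0 (border '')
j=7 s[j]='b': π[7]=0 (border '')
j=8 s[j]='a': π[8]=0 (border '')
j=9 s[j]='c': π[9]=1 (border 'c')
j=10 s[j]='c': π[10]=2 (border 'cc')
j=11 s[j]='c': k: 2→1; π[11]=2 (border 'cc')
j=12 s[j]='a': π[12]=3 (border 'cca')
j=13 s[j]='a': k: 3→0; π[13]=0 (border '')
j=14 s[j]='b': π[14]=0 (border '')
j=15 s[j]='a': π[15]=0 (border '')
j=16 s[j]='a': π[16]=0 (border '')
j=17 s[j]='b': π[17]=0 (border '')

[0, 1, 0, 1, 0, 1, 0, 0, 0, 1, 2, 2, 3, 0, 0, 0, 0, 0]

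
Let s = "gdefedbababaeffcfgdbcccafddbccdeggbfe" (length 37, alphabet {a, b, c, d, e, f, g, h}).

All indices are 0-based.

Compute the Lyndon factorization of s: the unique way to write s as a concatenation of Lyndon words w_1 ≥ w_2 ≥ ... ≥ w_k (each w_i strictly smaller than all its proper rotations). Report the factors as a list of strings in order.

emit factor 1: 'g' (i=0, period=1)
emit factor 2: 'defe' (i=1, period=4)
emit factor 3: 'd' (i=5, period=1)
emit factor 4: 'b' (i=6, period=1)
emit factor 5: 'ababaeffcfgdbcccafddbccdeggbfe' (i=7, period=30)

["g", "defe", "d", "b", "ababaeffcfgdbcccafddbccdeggbfe"]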